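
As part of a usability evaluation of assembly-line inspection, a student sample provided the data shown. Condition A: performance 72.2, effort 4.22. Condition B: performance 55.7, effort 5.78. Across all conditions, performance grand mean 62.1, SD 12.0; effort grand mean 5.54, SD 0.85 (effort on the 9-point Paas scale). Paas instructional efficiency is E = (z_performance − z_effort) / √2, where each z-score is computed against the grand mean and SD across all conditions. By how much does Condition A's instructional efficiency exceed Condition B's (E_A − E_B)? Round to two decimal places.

2.27

Condition A: z_P = (72.2 − 62.1)/12.0 = 0.8417; z_E = (4.22 − 5.54)/0.85 = -1.5529; E_A = (0.8417 − (-1.5529))/√2 = 1.6932.
Condition B: z_P = (55.7 − 62.1)/12.0 = -0.5333; z_E = (5.78 − 5.54)/0.85 = 0.2824; E_B = (-0.5333 − 0.2824)/√2 = -0.5768.
E_A − E_B = 1.6932 − (-0.5768) = 2.2700 ≈ 2.27.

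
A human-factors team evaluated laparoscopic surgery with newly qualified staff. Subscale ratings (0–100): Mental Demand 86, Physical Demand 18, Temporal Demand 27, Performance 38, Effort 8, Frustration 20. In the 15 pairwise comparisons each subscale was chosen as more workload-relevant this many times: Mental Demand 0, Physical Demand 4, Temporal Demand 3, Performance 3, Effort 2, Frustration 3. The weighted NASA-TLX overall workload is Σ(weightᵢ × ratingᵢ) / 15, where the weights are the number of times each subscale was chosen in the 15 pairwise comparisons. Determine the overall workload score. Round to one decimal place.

22.9

The tallies are the weights (they sum to 15).
Weighted sum = 0·86 + 4·18 + 3·27 + 3·38 + 2·8 + 3·20
            = 0 + 72 + 81 + 114 + 16 + 60 = 343.
Overall workload = 343 / 15 = 22.8667 ≈ 22.9.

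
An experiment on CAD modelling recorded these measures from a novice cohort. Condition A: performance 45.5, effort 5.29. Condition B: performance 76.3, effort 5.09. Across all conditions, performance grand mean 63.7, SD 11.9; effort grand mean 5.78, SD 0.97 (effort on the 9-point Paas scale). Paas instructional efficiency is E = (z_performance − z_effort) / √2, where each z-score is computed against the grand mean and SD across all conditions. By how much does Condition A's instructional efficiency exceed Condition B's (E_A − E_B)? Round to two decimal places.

Condition A: z_P = (45.5 − 63.7)/11.9 = -1.5294; z_E = (5.29 − 5.78)/0.97 = -0.5052; E_A = (-1.5294 − (-0.5052))/√2 = -0.7242.
Condition B: z_P = (76.3 − 63.7)/11.9 = 1.0588; z_E = (5.09 − 5.78)/0.97 = -0.7113; E_B = (1.0588 − (-0.7113))/√2 = 1.2516.
E_A − E_B = -0.7242 − 1.2516 = -1.9758 ≈ -1.98.

-1.98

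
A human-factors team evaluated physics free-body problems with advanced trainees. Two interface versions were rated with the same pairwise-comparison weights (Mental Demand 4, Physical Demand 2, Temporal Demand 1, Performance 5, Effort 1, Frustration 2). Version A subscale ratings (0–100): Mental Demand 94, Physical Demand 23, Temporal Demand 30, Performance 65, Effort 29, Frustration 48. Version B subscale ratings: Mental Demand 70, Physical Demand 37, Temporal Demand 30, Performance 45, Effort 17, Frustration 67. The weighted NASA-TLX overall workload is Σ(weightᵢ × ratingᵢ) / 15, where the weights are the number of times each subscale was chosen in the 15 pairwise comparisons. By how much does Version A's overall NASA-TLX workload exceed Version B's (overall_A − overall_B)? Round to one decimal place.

Version A weighted sum = 4·94 + 2·23 + 1·30 + 5·65 + 1·29 + 2·48 = 376 + 46 + 30 + 325 + 29 + 96 = 902; overall_A = 902/15 = 60.1333.
Version B weighted sum = 4·70 + 2·37 + 1·30 + 5·45 + 1·17 + 2·67 = 280 + 74 + 30 + 225 + 17 + 134 = 760; overall_B = 760/15 = 50.6667.
Difference = 60.1333 − 50.6667 = 9.4666 ≈ 9.5.

9.5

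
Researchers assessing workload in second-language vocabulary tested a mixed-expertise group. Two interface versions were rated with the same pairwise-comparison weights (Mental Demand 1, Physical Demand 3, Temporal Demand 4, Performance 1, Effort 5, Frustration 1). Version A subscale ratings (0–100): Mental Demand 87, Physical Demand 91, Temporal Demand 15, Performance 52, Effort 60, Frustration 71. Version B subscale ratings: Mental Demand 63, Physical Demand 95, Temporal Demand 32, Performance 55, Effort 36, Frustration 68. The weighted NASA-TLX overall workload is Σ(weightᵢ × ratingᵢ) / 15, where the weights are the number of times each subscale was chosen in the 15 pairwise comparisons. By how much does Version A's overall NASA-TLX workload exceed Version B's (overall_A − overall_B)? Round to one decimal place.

4.3

Version A weighted sum = 1·87 + 3·91 + 4·15 + 1·52 + 5·60 + 1·71 = 87 + 273 + 60 + 52 + 300 + 71 = 843; overall_A = 843/15 = 56.2000.
Version B weighted sum = 1·63 + 3·95 + 4·32 + 1·55 + 5·36 + 1·68 = 63 + 285 + 128 + 55 + 180 + 68 = 779; overall_B = 779/15 = 51.9333.
Difference = 56.2000 − 51.9333 = 4.2667 ≈ 4.3.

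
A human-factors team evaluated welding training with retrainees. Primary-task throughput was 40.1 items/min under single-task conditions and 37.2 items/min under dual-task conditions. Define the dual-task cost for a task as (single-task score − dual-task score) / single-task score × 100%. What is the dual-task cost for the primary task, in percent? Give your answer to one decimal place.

Cost = (40.1 − 37.2) / 40.1 × 100%
     = 2.9000 / 40.1 × 100% = 7.2319%.
≈ 7.2%.

7.2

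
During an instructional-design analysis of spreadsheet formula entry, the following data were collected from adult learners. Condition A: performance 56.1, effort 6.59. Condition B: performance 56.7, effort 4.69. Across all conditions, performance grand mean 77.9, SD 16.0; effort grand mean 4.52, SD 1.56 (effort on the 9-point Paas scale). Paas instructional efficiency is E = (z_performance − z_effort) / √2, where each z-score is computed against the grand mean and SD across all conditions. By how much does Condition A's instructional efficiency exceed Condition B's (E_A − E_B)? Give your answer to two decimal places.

Condition A: z_P = (56.1 − 77.9)/16.0 = -1.3625; z_E = (6.59 − 4.52)/1.56 = 1.3269; E_A = (-1.3625 − 1.3269)/√2 = -1.9017.
Condition B: z_P = (56.7 − 77.9)/16.0 = -1.3250; z_E = (4.69 − 4.52)/1.56 = 0.1090; E_B = (-1.3250 − 0.1090)/√2 = -1.0140.
E_A − E_B = -1.9017 − (-1.0140) = -0.8877 ≈ -0.89.

-0.89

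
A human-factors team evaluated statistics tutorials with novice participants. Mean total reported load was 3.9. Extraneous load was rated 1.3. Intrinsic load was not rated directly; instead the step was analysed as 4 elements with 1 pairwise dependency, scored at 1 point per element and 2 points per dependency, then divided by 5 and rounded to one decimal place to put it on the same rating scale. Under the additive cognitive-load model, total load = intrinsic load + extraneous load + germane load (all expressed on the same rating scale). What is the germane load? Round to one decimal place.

Intrinsic (element-interactivity): (4 × 1 + 1 × 2) / 5 = 6 / 5 = 1.2000 → 1.2.
germane load = total − intrinsic − extraneous
             = 3.9 − 1.2 − 1.3 = 1.4.

1.4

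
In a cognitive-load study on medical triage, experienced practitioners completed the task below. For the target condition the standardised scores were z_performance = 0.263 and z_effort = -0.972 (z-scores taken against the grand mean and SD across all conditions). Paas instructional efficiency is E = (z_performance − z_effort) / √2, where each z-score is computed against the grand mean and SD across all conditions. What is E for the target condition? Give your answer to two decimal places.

0.87

z_P − z_E = 0.263 − (-0.972) = 1.2350.
E = 1.2350 / √2 = 1.2350 / 1.41421 = 0.8733 ≈ 0.87.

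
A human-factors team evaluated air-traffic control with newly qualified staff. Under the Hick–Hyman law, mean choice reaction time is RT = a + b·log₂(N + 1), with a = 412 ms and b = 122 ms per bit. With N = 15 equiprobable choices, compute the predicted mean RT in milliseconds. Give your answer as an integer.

900

log₂(15 + 1) = log₂(16) = 4.0000.
RT = 412 + 122 × 4.0000 = 412 + 488.0000 = 900.0000 ms.
≈ 900 ms.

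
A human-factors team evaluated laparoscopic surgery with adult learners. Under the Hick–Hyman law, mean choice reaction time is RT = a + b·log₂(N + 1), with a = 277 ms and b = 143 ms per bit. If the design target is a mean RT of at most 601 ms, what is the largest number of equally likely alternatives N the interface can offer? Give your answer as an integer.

3

Set 277 + 143·log₂(N + 1) ≤ 601.
log₂(N + 1) ≤ (601 − 277) / 143 = 2.2657.
N + 1 ≤ 2^2.2657 = 4.8089.
N ≤ 3.8089, so the largest integer N is 3.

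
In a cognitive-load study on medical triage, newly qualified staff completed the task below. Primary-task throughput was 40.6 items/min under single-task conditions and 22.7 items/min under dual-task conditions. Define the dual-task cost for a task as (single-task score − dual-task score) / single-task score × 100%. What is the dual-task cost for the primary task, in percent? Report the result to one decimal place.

Cost = (40.6 − 22.7) / 40.6 × 100%
     = 17.9000 / 40.6 × 100% = 44.0887%.
≈ 44.1%.

44.1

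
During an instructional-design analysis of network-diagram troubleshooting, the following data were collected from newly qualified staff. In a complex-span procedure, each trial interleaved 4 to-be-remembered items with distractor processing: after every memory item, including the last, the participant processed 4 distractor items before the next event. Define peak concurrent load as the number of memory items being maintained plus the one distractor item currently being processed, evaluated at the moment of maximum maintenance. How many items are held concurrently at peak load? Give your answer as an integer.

5

Maintenance is greatest during the distractor(s) after memory item 4: all 4 memory items are being held.
One distractor item is concurrently being processed.
Peak concurrent load = 4 + 1 = 5 items.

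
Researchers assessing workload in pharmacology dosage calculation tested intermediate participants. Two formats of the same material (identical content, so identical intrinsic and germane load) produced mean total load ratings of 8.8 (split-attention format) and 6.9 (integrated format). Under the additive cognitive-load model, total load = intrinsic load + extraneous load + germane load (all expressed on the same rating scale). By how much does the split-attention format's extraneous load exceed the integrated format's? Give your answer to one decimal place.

Intrinsic and germane load are equal across formats, so the difference in total load equals the difference in extraneous load.
Extraneous-load difference = 8.8 − 6.9 = 1.9.

1.9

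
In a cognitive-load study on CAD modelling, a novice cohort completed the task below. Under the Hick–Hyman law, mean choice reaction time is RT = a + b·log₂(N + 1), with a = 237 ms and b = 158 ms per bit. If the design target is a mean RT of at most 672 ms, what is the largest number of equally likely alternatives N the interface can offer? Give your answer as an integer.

Set 237 + 158·log₂(N + 1) ≤ 672.
log₂(N + 1) ≤ (672 − 237) / 158 = 2.7532.
N + 1 ≤ 2^2.7532 = 6.7421.
N ≤ 5.7421, so the largest integer N is 5.

5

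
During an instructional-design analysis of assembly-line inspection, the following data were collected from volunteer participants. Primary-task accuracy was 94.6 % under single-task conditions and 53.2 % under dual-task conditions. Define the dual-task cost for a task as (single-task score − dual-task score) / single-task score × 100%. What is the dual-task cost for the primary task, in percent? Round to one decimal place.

43.8

Cost = (94.6 − 53.2) / 94.6 × 100%
     = 41.4000 / 94.6 × 100% = 43.7632%.
≈ 43.8%.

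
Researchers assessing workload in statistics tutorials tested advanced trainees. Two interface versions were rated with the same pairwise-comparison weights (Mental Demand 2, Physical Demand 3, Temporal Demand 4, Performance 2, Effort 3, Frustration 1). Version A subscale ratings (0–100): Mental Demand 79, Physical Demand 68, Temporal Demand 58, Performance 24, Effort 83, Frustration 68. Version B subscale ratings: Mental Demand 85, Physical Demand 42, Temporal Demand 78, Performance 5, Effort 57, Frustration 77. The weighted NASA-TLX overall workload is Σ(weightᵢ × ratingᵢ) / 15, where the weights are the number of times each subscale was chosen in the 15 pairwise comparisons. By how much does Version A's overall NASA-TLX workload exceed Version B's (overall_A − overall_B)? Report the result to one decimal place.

6.2

Version A weighted sum = 2·79 + 3·68 + 4·58 + 2·24 + 3·83 + 1·68 = 158 + 204 + 232 + 48 + 249 + 68 = 959; overall_A = 959/15 = 63.9333.
Version B weighted sum = 2·85 + 3·42 + 4·78 + 2·5 + 3·57 + 1·77 = 170 + 126 + 312 + 10 + 171 + 77 = 866; overall_B = 866/15 = 57.7333.
Difference = 63.9333 − 57.7333 = 6.2000 ≈ 6.2.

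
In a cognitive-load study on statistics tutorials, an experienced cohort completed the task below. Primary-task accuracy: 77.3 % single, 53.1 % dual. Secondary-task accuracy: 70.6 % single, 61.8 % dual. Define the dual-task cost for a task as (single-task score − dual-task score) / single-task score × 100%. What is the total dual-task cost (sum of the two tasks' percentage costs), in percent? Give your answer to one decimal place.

43.8

Primary cost = (77.3 − 53.1) / 77.3 × 100% = 31.3066%.
Secondary cost = (70.6 − 61.8) / 70.6 × 100% = 12.4646%.
Total = 31.3066% + 12.4646% = 43.7712% ≈ 43.8%.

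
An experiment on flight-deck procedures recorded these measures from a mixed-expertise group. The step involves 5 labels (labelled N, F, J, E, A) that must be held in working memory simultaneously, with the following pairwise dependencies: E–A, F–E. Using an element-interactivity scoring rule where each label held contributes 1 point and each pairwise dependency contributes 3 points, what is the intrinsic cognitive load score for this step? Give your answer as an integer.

11

Count of labels held simultaneously: 5.
Count of pairwise dependencies listed: 2.
Element contribution: 5 × 1 = 5.
Interaction contribution: 2 × 3 = 6.
Intrinsic load = 5 + 6 = 11.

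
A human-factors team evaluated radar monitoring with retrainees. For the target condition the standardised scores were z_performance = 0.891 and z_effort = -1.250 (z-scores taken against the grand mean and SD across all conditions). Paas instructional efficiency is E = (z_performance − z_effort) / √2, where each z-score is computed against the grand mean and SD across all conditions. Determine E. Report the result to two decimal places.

1.51

z_P − z_E = 0.891 − (-1.250) = 2.1410.
E = 2.1410 / √2 = 2.1410 / 1.41421 = 1.5139 ≈ 1.51.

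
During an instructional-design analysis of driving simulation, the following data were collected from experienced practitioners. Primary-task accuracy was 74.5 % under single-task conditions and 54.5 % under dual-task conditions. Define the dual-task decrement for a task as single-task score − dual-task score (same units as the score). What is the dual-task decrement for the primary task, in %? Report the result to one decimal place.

Decrement = 74.5 − 54.5 = 20.0000 % ≈ 20.0 %.

20.0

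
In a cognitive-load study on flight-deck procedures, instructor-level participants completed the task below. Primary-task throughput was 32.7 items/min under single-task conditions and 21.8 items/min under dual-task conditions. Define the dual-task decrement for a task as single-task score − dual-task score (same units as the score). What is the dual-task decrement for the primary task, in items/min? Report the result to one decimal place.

Decrement = 32.7 − 21.8 = 10.9000 items/min ≈ 10.9 items/min.

10.9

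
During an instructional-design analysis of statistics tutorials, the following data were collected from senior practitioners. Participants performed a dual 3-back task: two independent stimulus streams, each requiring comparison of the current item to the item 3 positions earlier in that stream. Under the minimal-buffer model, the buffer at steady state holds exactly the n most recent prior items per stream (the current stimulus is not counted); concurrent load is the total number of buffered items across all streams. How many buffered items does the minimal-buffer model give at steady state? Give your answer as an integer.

6

Each stream's buffer holds its 3 most recent prior items.
Two independent streams: 2 × 3 = 6 buffered items at steady state.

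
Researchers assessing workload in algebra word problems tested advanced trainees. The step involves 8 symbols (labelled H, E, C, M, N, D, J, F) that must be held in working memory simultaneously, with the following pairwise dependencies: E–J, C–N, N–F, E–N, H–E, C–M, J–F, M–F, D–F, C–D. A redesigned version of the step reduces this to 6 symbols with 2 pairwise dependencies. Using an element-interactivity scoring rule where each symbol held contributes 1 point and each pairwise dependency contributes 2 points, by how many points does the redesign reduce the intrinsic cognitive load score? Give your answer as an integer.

18

Original: 8 × 1 + 10 × 2 = 8 + 20 = 28.
Redesigned: 6 × 1 + 2 × 2 = 6 + 4 = 10.
Reduction = 28 − 10 = 18.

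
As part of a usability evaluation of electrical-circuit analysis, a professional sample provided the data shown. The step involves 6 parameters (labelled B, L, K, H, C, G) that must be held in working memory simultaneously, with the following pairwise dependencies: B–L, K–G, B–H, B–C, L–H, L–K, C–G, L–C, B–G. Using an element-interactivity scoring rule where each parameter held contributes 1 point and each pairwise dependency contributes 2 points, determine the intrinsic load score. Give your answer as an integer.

Count of parameters held simultaneously: 6.
Count of pairwise dependencies listed: 9.
Element contribution: 6 × 1 = 6.
Interaction contribution: 9 × 2 = 18.
Intrinsic load = 6 + 18 = 24.

24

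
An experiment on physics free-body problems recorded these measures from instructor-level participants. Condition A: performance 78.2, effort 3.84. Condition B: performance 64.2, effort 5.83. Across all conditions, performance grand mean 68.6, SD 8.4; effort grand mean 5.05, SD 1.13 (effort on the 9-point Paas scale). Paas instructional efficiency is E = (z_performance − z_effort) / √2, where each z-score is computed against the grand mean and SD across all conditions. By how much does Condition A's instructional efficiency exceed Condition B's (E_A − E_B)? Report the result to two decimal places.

2.42

Condition A: z_P = (78.2 − 68.6)/8.4 = 1.1429; z_E = (3.84 − 5.05)/1.13 = -1.0708; E_A = (1.1429 − (-1.0708))/√2 = 1.5653.
Condition B: z_P = (64.2 − 68.6)/8.4 = -0.5238; z_E = (5.83 − 5.05)/1.13 = 0.6903; E_B = (-0.5238 − 0.6903)/√2 = -0.8585.
E_A − E_B = 1.5653 − (-0.8585) = 2.4238 ≈ 2.42.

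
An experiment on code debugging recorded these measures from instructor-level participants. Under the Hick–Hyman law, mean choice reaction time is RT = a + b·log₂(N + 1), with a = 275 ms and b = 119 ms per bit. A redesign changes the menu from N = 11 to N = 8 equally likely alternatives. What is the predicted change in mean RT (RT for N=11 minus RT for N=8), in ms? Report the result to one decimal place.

RT(11) = 275 + 119·log₂(12) = 275 + 119·3.5850 = 701.6150 ms.
RT(8) = 275 + 119·log₂(9) = 275 + 119·3.1699 = 652.2181 ms.
Difference = 701.6150 − 652.2181 = 49.3969 ≈ 49.4 ms.

49.4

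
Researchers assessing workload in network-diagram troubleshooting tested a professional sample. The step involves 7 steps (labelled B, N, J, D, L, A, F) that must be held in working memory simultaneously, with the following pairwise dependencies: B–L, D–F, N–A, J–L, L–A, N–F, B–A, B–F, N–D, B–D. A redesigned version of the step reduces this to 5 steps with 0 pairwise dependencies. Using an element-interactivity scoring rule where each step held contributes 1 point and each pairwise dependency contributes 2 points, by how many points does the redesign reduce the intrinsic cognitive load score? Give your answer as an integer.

Original: 7 × 1 + 10 × 2 = 7 + 20 = 27.
Redesigned: 5 × 1 + 0 × 2 = 5 + 0 = 5.
Reduction = 27 − 5 = 22.

22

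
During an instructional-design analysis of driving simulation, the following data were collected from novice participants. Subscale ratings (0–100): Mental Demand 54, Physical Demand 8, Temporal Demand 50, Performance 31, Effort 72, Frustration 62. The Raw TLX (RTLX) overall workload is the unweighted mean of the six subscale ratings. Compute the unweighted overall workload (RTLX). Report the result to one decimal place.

46.2

Sum of ratings = 54 + 8 + 50 + 31 + 72 + 62 = 277.
RTLX = 277 / 6 = 46.1667 ≈ 46.2.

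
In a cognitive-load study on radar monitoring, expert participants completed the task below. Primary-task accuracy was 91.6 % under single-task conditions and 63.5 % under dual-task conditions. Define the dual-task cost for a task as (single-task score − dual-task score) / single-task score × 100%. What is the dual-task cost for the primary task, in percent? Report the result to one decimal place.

Cost = (91.6 − 63.5) / 91.6 × 100%
     = 28.1000 / 91.6 × 100% = 30.6769%.
≈ 30.7%.

30.7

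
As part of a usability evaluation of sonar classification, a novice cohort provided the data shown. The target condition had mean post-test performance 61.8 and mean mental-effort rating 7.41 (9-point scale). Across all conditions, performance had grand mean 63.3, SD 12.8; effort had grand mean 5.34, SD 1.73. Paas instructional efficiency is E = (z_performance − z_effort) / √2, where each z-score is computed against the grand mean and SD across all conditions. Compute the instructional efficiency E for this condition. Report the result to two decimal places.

-0.93

z_performance = (61.8 − 63.3) / 12.8 = -1.5000 / 12.8 = -0.1172.
z_effort = (7.41 − 5.34) / 1.73 = 2.0700 / 1.73 = 1.1965.
z_P − z_E = -0.1172 − 1.1965 = -1.3137.
E = -1.3137 / √2 = -1.3137 / 1.41421 = -0.9289 ≈ -0.93.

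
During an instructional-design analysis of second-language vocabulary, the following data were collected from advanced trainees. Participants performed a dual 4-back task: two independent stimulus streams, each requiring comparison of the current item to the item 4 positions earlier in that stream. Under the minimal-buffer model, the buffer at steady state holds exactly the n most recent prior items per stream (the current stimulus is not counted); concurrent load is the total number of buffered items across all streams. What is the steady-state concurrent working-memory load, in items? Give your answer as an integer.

8

Each stream's buffer holds its 4 most recent prior items.
Two independent streams: 2 × 4 = 8 buffered items at steady state.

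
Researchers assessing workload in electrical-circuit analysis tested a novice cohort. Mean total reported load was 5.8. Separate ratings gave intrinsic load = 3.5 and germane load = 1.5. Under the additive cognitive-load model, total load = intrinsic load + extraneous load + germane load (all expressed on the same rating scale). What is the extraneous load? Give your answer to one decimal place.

extraneous load = total − intrinsic − germane
             = 5.8 − 3.5 − 1.5 = 0.8.

0.8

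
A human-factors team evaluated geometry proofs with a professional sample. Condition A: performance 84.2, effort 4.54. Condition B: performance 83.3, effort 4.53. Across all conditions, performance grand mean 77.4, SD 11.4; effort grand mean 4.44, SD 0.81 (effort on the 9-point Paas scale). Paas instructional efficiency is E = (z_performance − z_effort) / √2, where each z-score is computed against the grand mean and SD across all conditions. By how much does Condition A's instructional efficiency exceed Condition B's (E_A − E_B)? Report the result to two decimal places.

Condition A: z_P = (84.2 − 77.4)/11.4 = 0.5965; z_E = (4.54 − 4.44)/0.81 = 0.1235; E_A = (0.5965 − 0.1235)/√2 = 0.3345.
Condition B: z_P = (83.3 − 77.4)/11.4 = 0.5175; z_E = (4.53 − 4.44)/0.81 = 0.1111; E_B = (0.5175 − 0.1111)/√2 = 0.2874.
E_A − E_B = 0.3345 − 0.2874 = 0.0471 ≈ 0.05.

0.05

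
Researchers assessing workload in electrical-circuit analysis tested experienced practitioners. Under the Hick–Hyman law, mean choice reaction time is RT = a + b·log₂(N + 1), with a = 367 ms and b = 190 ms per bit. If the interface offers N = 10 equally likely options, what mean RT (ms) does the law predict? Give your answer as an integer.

log₂(10 + 1) = log₂(11) = 3.4594.
RT = 367 + 190 × 3.4594 = 367 + 657.2860 = 1024.2860 ms.
≈ 1024 ms.

1024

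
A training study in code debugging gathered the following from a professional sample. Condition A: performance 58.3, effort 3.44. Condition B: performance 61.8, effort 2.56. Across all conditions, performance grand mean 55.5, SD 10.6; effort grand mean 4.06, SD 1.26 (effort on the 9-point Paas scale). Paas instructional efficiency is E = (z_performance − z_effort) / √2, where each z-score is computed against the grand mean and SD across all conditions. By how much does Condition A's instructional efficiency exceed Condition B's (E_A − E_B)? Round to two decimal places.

-0.73

Condition A: z_P = (58.3 − 55.5)/10.6 = 0.2642; z_E = (3.44 − 4.06)/1.26 = -0.4921; E_A = (0.2642 − (-0.4921))/√2 = 0.5348.
Condition B: z_P = (61.8 − 55.5)/10.6 = 0.5943; z_E = (2.56 − 4.06)/1.26 = -1.1905; E_B = (0.5943 − (-1.1905))/√2 = 1.2620.
E_A − E_B = 0.5348 − 1.2620 = -0.7272 ≈ -0.73.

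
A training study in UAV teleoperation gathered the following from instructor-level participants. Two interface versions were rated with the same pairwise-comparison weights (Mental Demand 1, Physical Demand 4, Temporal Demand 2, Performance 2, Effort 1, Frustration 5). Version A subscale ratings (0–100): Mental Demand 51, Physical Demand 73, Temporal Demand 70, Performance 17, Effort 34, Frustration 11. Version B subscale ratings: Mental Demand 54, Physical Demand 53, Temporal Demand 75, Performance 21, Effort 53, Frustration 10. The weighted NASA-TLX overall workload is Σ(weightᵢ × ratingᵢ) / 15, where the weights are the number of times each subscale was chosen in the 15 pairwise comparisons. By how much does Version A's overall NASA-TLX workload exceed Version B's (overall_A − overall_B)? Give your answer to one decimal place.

3.0

Version A weighted sum = 1·51 + 4·73 + 2·70 + 2·17 + 1·34 + 5·11 = 51 + 292 + 140 + 34 + 34 + 55 = 606; overall_A = 606/15 = 40.4000.
Version B weighted sum = 1·54 + 4·53 + 2·75 + 2·21 + 1·53 + 5·10 = 54 + 212 + 150 + 42 + 53 + 50 = 561; overall_B = 561/15 = 37.4000.
Difference = 40.4000 − 37.4000 = 3.0000 ≈ 3.0.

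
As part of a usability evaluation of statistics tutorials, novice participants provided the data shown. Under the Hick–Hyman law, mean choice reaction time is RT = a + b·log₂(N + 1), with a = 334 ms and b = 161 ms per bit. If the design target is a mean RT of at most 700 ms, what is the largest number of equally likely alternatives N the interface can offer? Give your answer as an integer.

Set 334 + 161·log₂(N + 1) ≤ 700.
log₂(N + 1) ≤ (700 − 334) / 161 = 2.2733.
N + 1 ≤ 2^2.2733 = 4.8343.
N ≤ 3.8343, so the largest integer N is 3.

3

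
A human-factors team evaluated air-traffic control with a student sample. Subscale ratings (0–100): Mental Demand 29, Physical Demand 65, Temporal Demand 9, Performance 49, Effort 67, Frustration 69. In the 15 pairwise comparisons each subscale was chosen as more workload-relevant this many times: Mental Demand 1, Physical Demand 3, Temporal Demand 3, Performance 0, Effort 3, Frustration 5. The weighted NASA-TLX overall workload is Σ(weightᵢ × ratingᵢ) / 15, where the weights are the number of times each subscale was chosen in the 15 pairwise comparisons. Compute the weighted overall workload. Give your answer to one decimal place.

The tallies are the weights (they sum to 15).
Weighted sum = 1·29 + 3·65 + 3·9 + 0·49 + 3·67 + 5·69
            = 29 + 195 + 27 + 0 + 201 + 345 = 797.
Overall workload = 797 / 15 = 53.1333 ≈ 53.1.

53.1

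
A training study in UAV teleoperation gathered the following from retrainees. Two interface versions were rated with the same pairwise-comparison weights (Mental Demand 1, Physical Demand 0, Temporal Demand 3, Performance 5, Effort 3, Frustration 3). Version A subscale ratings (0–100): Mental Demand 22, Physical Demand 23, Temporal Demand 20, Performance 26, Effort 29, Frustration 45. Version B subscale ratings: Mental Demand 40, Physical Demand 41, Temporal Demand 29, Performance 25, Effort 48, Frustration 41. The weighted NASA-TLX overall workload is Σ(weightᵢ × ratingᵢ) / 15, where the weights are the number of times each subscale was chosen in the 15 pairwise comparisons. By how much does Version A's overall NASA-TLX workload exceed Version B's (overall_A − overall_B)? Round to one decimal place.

Version A weighted sum = 1·22 + 0·23 + 3·20 + 5·26 + 3·29 + 3·45 = 22 + 0 + 60 + 130 + 87 + 135 = 434; overall_A = 434/15 = 28.9333.
Version B weighted sum = 1·40 + 0·41 + 3·29 + 5·25 + 3·48 + 3·41 = 40 + 0 + 87 + 125 + 144 + 123 = 519; overall_B = 519/15 = 34.6000.
Difference = 28.9333 − 34.6000 = -5.6667 ≈ -5.7.

-5.7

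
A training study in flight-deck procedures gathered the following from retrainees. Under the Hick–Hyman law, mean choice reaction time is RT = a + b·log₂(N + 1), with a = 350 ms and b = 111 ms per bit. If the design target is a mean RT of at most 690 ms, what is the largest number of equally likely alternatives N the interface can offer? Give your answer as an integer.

Set 350 + 111·log₂(N + 1) ≤ 690.
log₂(N + 1) ≤ (690 − 350) / 111 = 3.0631.
N + 1 ≤ 2^3.0631 = 8.3577.
N ≤ 7.3577, so the largest integer N is 7.

7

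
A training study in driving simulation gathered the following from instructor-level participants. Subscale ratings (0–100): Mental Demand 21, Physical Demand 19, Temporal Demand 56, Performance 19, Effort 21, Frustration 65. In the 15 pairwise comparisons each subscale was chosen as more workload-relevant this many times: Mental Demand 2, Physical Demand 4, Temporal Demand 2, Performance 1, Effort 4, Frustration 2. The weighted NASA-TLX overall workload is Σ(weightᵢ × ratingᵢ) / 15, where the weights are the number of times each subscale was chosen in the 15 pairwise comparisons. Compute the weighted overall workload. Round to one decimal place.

The tallies are the weights (they sum to 15).
Weighted sum = 2·21 + 4·19 + 2·56 + 1·19 + 4·21 + 2·65
            = 42 + 76 + 112 + 19 + 84 + 130 = 463.
Overall workload = 463 / 15 = 30.8667 ≈ 30.9.

30.9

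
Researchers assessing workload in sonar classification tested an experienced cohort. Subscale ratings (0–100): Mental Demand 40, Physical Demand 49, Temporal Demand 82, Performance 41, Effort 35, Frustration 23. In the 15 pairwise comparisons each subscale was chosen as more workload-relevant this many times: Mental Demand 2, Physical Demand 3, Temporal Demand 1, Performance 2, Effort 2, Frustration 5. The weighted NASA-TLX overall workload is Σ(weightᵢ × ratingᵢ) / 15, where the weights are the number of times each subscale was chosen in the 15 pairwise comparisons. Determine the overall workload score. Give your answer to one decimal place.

38.4

The tallies are the weights (they sum to 15).
Weighted sum = 2·40 + 3·49 + 1·82 + 2·41 + 2·35 + 5·23
            = 80 + 147 + 82 + 82 + 70 + 115 = 576.
Overall workload = 576 / 15 = 38.4000 ≈ 38.4.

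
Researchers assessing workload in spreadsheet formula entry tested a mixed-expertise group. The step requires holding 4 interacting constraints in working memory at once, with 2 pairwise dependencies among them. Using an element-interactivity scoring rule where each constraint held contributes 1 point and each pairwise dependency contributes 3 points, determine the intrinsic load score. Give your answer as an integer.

Element contribution: 4 × 1 = 4.
Interaction contribution: 2 × 3 = 6.
Intrinsic load = 4 + 6 = 10.

10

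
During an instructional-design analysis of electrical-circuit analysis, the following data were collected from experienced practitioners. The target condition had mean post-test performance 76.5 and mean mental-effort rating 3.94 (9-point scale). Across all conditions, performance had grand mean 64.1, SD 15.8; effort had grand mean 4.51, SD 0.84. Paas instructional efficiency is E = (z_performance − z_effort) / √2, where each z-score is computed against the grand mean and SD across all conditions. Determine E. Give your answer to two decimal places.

1.03

z_performance = (76.5 − 64.1) / 15.8 = 12.4000 / 15.8 = 0.7848.
z_effort = (3.94 − 4.51) / 0.84 = -0.5700 / 0.84 = -0.6786.
z_P − z_E = 0.7848 − (-0.6786) = 1.4634.
E = 1.4634 / √2 = 1.4634 / 1.41421 = 1.0348 ≈ 1.03.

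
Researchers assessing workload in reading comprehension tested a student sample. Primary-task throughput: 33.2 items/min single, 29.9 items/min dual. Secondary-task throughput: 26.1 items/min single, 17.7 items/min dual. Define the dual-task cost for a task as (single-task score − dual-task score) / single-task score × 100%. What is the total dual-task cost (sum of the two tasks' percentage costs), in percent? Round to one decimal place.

Primary cost = (33.2 − 29.9) / 33.2 × 100% = 9.9398%.
Secondary cost = (26.1 − 17.7) / 26.1 × 100% = 32.1839%.
Total = 9.9398% + 32.1839% = 42.1237% ≈ 42.1%.

42.1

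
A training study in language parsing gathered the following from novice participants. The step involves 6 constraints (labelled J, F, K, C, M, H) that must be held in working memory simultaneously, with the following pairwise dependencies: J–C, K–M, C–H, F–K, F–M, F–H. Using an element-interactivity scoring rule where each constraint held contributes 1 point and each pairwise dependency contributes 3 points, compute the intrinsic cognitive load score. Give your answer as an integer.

Count of constraints held simultaneously: 6.
Count of pairwise dependencies listed: 6.
Element contribution: 6 × 1 = 6.
Interaction contribution: 6 × 3 = 18.
Intrinsic load = 6 + 18 = 24.

24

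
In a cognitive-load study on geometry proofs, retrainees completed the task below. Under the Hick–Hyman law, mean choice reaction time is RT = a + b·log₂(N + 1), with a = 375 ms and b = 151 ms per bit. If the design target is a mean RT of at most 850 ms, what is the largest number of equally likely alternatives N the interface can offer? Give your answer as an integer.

7

Set 375 + 151·log₂(N + 1) ≤ 850.
log₂(N + 1) ≤ (850 − 375) / 151 = 3.1457.
N + 1 ≤ 2^3.1457 = 8.8501.
N ≤ 7.8501, so the largest integer N is 7.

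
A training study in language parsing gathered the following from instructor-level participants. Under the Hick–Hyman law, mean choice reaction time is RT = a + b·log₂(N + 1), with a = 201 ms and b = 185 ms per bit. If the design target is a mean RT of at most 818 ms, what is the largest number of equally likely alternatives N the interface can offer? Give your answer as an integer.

Set 201 + 185·log₂(N + 1) ≤ 818.
log₂(N + 1) ≤ (818 − 201) / 185 = 3.3351.
N + 1 ≤ 2^3.3351 = 10.0917.
N ≤ 9.0917, so the largest integer N is 9.

9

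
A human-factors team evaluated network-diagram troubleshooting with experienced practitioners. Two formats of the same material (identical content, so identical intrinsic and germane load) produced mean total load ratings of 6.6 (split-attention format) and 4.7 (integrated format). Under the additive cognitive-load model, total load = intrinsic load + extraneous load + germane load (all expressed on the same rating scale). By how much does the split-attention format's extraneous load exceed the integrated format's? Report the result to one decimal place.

Intrinsic and germane load are equal across formats, so the difference in total load equals the difference in extraneous load.
Extraneous-load difference = 6.6 − 4.7 = 1.9.

1.9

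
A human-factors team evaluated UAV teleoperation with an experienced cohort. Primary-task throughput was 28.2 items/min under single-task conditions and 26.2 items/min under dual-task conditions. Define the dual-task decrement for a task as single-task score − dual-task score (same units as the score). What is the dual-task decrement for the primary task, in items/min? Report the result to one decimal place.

Decrement = 28.2 − 26.2 = 2.0000 items/min ≈ 2.0 items/min.

2.0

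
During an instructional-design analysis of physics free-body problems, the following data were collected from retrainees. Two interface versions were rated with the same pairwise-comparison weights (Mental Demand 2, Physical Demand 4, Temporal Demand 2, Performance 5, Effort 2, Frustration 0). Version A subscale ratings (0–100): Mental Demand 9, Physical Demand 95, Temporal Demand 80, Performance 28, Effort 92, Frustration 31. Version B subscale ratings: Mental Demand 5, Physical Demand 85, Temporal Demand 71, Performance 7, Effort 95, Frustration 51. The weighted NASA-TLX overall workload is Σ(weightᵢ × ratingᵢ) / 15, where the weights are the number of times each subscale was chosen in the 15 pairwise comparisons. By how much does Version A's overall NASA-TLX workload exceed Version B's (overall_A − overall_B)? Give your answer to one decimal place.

11.0

Version A weighted sum = 2·9 + 4·95 + 2·80 + 5·28 + 2·92 + 0·31 = 18 + 380 + 160 + 140 + 184 + 0 = 882; overall_A = 882/15 = 58.8000.
Version B weighted sum = 2·5 + 4·85 + 2·71 + 5·7 + 2·95 + 0·51 = 10 + 340 + 142 + 35 + 190 + 0 = 717; overall_B = 717/15 = 47.8000.
Difference = 58.8000 − 47.8000 = 11.0000 ≈ 11.0.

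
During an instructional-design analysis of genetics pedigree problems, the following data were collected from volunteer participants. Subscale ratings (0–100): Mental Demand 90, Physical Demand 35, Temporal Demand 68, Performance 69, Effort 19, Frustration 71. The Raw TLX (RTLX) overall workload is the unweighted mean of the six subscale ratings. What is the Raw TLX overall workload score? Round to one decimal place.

58.7

Sum of ratings = 90 + 35 + 68 + 69 + 19 + 71 = 352.
RTLX = 352 / 6 = 58.6667 ≈ 58.7.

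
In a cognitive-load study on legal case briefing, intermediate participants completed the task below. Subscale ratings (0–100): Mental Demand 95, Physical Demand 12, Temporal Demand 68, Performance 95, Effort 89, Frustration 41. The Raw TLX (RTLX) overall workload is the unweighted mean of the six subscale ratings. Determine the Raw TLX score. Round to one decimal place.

Sum of ratings = 95 + 12 + 68 + 95 + 89 + 41 = 400.
RTLX = 400 / 6 = 66.6667 ≈ 66.7.

66.7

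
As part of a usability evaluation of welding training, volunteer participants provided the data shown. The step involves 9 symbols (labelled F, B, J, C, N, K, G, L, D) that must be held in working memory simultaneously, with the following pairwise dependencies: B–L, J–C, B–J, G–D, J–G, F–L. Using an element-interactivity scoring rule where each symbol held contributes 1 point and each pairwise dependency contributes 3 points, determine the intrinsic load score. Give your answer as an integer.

27

Count of symbols held simultaneously: 9.
Count of pairwise dependencies listed: 6.
Element contribution: 9 × 1 = 9.
Interaction contribution: 6 × 3 = 18.
Intrinsic load = 9 + 18 = 27.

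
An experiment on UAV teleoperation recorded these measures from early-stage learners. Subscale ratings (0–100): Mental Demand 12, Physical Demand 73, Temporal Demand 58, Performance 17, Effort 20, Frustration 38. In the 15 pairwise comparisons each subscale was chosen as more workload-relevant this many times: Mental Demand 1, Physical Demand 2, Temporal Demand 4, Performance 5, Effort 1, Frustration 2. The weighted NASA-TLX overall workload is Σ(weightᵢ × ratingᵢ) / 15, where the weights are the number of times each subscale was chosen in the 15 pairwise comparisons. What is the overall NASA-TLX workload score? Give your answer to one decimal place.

The tallies are the weights (they sum to 15).
Weighted sum = 1·12 + 2·73 + 4·58 + 5·17 + 1·20 + 2·38
            = 12 + 146 + 232 + 85 + 20 + 76 = 571.
Overall workload = 571 / 15 = 38.0667 ≈ 38.1.

38.1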